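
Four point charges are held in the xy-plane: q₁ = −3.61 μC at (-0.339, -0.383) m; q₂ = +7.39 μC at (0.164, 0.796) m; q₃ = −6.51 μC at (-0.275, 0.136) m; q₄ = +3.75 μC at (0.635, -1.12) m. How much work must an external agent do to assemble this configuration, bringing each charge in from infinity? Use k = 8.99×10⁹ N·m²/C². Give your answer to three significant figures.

-0.444 J

The work to assemble the configuration equals its total potential energy, U = Σ kqᵢqⱼ/rᵢⱼ over all pairs.
Pair separations: r₁₂ = 1.28 m, r₁₃ = 0.523 m, r₁₄ = 1.22 m, r₂₃ = 0.793 m, r₂₄ = 1.97 m, r₃₄ = 1.55 m.
Summing all 6 pair terms gives U = -0.444 J.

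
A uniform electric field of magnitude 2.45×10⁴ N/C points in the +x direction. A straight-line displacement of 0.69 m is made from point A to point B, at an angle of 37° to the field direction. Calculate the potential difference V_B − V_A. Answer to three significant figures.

Only the component of displacement along E changes the potential: ΔV = −E·d·cosθ.
ΔV = −(2.45×10⁴ V/m)(0.690 m)cos37° = -1.35×10⁴ V.

-1.35×10⁴ V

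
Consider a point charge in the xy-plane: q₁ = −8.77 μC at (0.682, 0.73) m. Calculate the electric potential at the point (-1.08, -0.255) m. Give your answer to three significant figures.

-3.91×10⁴ V

Electric potential is a scalar, so the contributions from each charge add algebraically: V = Σ kqᵢ/rᵢ.
Distances from the field point to each charge: r₁ = 2.02 m.
V = k[(-8.77×10⁻⁶)/(2.02)] = -3.91×10⁴ V.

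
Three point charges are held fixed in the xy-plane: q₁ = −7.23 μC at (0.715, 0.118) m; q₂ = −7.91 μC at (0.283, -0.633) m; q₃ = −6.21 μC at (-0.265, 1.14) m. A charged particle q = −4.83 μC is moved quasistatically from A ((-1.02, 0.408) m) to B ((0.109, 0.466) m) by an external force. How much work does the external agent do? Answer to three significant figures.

0.467 J

For quasistatic motion the external work equals the change in potential energy: W_ext = qΔV = q(V_B − V_A).
At A: distances to the source charges are 1.76 m, 1.67 m, 1.05 m; V_A = Σ kqᵢ/rᵢ = -1.33×10⁵ V.
At B: distances to the source charges are 0.699 m, 1.11 m, 0.771 m; V_B = Σ kqᵢ/rᵢ = -2.29×10⁵ V.
ΔV = V_B − V_A = -9.67×10⁴ V.
W_ext = qΔV = (-4.83×10⁻⁶ C)(-9.67×10⁴ V) = 0.467 J.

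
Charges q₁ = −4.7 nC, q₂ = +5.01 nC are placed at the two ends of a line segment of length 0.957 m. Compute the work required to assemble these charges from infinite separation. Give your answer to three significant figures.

The work to assemble the configuration equals its total potential energy, U = Σ kqᵢqⱼ/rᵢⱼ over all pairs.
The separation is r = 0.957 m.
U = (-2.21×10⁻⁷) = -2.21×10⁻⁷ J.

-2.21×10⁻⁷ J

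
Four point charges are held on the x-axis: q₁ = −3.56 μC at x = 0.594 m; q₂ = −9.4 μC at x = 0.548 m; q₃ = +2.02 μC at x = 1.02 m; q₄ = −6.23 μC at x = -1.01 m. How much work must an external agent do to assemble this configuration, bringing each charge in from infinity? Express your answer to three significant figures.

6.43 J

The assembly work is the sum of pairwise potential energies, U = Σ_{i<j} kqᵢqⱼ/rᵢⱼ.
Pair separations: r₁₂ = 0.0460 m, r₁₃ = 0.426 m, r₁₄ = 1.60 m, r₂₃ = 0.472 m, r₂₄ = 1.56 m, r₃₄ = 2.03 m.
Summing all 6 pair terms gives U = 6.43 J.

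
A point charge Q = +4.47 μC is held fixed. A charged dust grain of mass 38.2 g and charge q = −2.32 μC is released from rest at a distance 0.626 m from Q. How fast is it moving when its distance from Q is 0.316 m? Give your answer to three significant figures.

Only the electrostatic force acts, so mechanical energy is conserved: ½mv² = U₁ − U₂ = kQq(1/r₁ − 1/r₂).
U₁ − U₂ = (8.99×10⁹ N·m²/C²)(4.47×10⁻⁶ C)(-2.32×10⁻⁶ C)(1/0.626 − 1/0.316) = 0.146 J.
v = √(2·0.146/0.0382) = 2.77 m/s.

2.77 m/s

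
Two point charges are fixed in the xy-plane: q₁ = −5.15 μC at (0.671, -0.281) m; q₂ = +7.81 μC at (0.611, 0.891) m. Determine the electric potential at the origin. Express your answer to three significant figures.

The total potential is the scalar sum of each charge's contribution, V = Σ kqᵢ/rᵢ.
Distances from the field point to each charge: r₁ = 0.727 m, r₂ = 1.08 m.
V = k[(-5.15×10⁻⁶)/(0.727) + (7.81×10⁻⁶)/(1.08)] = 1340 V.

1340 V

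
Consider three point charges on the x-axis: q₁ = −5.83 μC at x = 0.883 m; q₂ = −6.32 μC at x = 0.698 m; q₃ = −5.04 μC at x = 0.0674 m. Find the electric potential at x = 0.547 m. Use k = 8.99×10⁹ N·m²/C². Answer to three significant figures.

Electric potential is a scalar, so the contributions from each charge add algebraically: V = Σ kqᵢ/rᵢ.
Distances from the field point to each charge: r₁ = 0.336 m, r₂ = 0.151 m, r₃ = 0.480 m.
V = k[(-5.83×10⁻⁶)/(0.336) + (-6.32×10⁻⁶)/(0.151) + (-5.04×10⁻⁶)/(0.480)] = -6.27×10⁵ V.

-6.27×10⁵ V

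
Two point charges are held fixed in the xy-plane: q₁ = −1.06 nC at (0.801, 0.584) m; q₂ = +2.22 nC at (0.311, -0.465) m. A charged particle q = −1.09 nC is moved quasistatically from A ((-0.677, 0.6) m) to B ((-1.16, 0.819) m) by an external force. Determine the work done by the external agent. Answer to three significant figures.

2.07×10⁻⁹ J

For quasistatic motion the external work equals the change in potential energy: W_ext = qΔV = q(V_B − V_A).
At A: distances to the source charges are 1.48 m, 1.45 m; V_A = Σ kqᵢ/rᵢ = 7.29 V.
At B: distances to the source charges are 1.98 m, 1.95 m; V_B = Σ kqᵢ/rᵢ = 5.40 V.
ΔV = V_B − V_A = -1.89 V.
W_ext = qΔV = (-1.09×10⁻⁹ C)(-1.89 V) = 2.07×10⁻⁹ J.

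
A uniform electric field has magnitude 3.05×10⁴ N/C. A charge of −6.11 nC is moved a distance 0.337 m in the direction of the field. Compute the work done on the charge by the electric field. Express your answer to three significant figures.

The potential change for a displacement 0.337 m in the direction of the field is ΔV = −Ed = -1.03×10⁴ V.
W_field = −qΔV = -6.28×10⁻⁵ J.

-6.28×10⁻⁵ J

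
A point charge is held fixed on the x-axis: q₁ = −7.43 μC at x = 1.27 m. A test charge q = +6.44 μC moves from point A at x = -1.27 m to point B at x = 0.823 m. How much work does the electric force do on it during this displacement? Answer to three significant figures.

The work done by the electric force is W_field = −ΔU = −q(V_B − V_A) = q(V_A − V_B).
At A: distance to the source charge is 2.54 m; V_A = kq₁/r = -2.63×10⁴ V.
At B: distance to the source charge is 0.447 m; V_B = kq₁/r = -1.49×10⁵ V.
ΔV = V_B − V_A = -1.23×10⁵ V.
W_field = −qΔV = −(6.44×10⁻⁶ C)(-1.23×10⁵ V) = 0.793 J.

0.793 J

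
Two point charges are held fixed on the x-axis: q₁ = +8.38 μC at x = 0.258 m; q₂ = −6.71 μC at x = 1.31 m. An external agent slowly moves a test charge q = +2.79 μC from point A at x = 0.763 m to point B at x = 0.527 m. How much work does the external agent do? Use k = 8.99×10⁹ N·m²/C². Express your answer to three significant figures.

For quasistatic motion the external work equals the change in potential energy: W_ext = qΔV = q(V_B − V_A).
At A: distances to the source charges are 0.505 m, 0.547 m; V_A = Σ kqᵢ/rᵢ = 3.89×10⁴ V.
At B: distances to the source charges are 0.269 m, 0.783 m; V_B = Σ kqᵢ/rᵢ = 2.03×10⁵ V.
ΔV = V_B − V_A = 1.64×10⁵ V.
W_ext = qΔV = (2.79×10⁻⁶ C)(1.64×10⁵ V) = 0.458 J.

0.458 J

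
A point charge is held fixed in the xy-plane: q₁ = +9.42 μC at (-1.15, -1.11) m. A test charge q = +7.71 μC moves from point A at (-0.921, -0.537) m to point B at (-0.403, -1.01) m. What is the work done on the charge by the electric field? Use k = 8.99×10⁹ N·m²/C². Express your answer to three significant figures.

0.192 J

The work done by the electric force is W_field = −ΔU = −q(V_B − V_A) = q(V_A − V_B).
At A: distance to the source charge is 0.617 m; V_A = kq₁/r = 1.37×10⁵ V.
At B: distance to the source charge is 0.754 m; V_B = kq₁/r = 1.12×10⁵ V.
ΔV = V_B − V_A = -2.49×10⁴ V.
W_field = −qΔV = −(7.71×10⁻⁶ C)(-2.49×10⁴ V) = 0.192 J.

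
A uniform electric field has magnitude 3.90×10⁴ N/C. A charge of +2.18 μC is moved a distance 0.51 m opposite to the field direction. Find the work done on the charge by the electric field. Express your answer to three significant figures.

-0.0434 J

The potential change for a displacement 0.51 m opposite to the field direction is ΔV = +Ed = 1.99×10⁴ V.
W_field = −qΔV = -0.0434 J.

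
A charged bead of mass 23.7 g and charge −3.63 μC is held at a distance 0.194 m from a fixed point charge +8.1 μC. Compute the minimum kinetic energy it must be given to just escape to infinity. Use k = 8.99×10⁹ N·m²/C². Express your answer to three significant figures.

1.36 J

To just escape, total mechanical energy must reach zero at infinity: ½mv²_min + U = 0, so ½mv²_min = −U = |kQq|/r.
|U| = |kQq|/r = (8.99×10⁹ N·m²/C²)(8.10×10⁻⁶)(3.63×10⁻⁶)/(0.194) = 1.36 J.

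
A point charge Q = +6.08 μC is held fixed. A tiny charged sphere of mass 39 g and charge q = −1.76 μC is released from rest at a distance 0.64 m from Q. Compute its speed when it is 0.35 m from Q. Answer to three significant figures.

Only the electrostatic force acts, so mechanical energy is conserved: ½mv² = U₁ − U₂ = kQq(1/r₁ − 1/r₂).
U₁ − U₂ = (8.99×10⁹ N·m²/C²)(6.08×10⁻⁶ C)(-1.76×10⁻⁶ C)(1/0.640 − 1/0.350) = 0.125 J.
v = √(2·0.125/0.0390) = 2.53 m/s.

2.53 m/s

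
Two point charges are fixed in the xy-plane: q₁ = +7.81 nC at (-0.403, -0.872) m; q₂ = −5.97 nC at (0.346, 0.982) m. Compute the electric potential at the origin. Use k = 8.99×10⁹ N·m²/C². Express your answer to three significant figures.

The total potential is the scalar sum of each charge's contribution, V = Σ kqᵢ/rᵢ.
Distances from the field point to each charge: r₁ = 0.961 m, r₂ = 1.04 m.
V = k[(7.81×10⁻⁹)/(0.961) + (-5.97×10⁻⁹)/(1.04)] = 21.5 V.

21.5 V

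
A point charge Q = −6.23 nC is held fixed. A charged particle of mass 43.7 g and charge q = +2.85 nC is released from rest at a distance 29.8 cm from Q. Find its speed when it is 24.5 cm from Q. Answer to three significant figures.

2.30×10⁻³ m/s

Only the electrostatic force acts, so mechanical energy is conserved: ½mv² = U₁ − U₂ = kQq(1/r₁ − 1/r₂).
U₁ − U₂ = (8.99×10⁹ N·m²/C²)(-6.23×10⁻⁹ C)(2.85×10⁻⁹ C)(1/0.298 − 1/0.245) = 1.16×10⁻⁷ J.
v = √(2·1.16×10⁻⁷/0.0437) = 2.30×10⁻³ m/s.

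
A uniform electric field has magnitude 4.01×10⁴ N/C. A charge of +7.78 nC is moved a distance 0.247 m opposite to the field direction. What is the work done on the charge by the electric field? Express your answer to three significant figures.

The potential change for a displacement 0.247 m opposite to the field direction is ΔV = +Ed = 9900 V.
W_field = −qΔV = -7.71×10⁻⁵ J.

-7.71×10⁻⁵ J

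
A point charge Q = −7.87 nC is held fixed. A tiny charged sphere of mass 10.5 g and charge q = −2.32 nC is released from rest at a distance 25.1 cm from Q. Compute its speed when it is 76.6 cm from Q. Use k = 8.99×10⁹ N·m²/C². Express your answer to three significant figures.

Only the electrostatic force acts, so mechanical energy is conserved: ½mv² = U₁ − U₂ = kQq(1/r₁ − 1/r₂).
U₁ − U₂ = (8.99×10⁹ N·m²/C²)(-7.87×10⁻⁹ C)(-2.32×10⁻⁹ C)(1/0.251 − 1/0.766) = 4.40×10⁻⁷ J.
v = √(2·4.40×10⁻⁷/0.0105) = 9.15×10⁻³ m/s.

9.15×10⁻³ m/s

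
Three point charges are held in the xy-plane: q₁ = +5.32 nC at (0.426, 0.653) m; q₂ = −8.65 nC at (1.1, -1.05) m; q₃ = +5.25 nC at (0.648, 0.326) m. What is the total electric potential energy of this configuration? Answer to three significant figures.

The work to assemble the configuration equals its total potential energy, U = Σ kqᵢqⱼ/rᵢⱼ over all pairs.
Pair separations: r₁₂ = 1.83 m, r₁₃ = 0.395 m, r₂₃ = 1.45 m.
U = (-2.26×10⁻⁷) + (6.35×10⁻⁷) + (-2.82×10⁻⁷) = 1.28×10⁻⁷ J.

1.28×10⁻⁷ J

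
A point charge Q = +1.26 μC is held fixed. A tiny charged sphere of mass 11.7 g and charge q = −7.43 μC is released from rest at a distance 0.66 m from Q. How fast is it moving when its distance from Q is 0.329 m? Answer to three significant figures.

4.68 m/s

Only the electrostatic force acts, so mechanical energy is conserved: ½mv² = U₁ − U₂ = kQq(1/r₁ − 1/r₂).
U₁ − U₂ = (8.99×10⁹ N·m²/C²)(1.26×10⁻⁶ C)(-7.43×10⁻⁶ C)(1/0.660 − 1/0.329) = 0.128 J.
v = √(2·0.128/0.0117) = 4.68 m/s.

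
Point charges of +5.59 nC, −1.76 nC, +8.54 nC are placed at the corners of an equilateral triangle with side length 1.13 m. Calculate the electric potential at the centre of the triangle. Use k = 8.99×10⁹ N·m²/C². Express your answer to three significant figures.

170 V

The total potential is the scalar sum of each charge's contribution, V = Σ kqᵢ/rᵢ.
The distance from each vertex to the centroid is a/√3 = 0.652 m.
V = k[(5.59×10⁻⁹)/(0.652) + (-1.76×10⁻⁹)/(0.652) + (8.54×10⁻⁹)/(0.652)] = 170 V.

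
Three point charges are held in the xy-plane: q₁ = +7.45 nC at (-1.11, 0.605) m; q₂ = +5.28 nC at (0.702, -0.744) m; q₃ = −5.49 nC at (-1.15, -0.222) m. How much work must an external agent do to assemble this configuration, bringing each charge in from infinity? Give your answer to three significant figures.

-4.23×10⁻⁷ J

The assembly work is the sum of pairwise potential energies, U = Σ_{i<j} kqᵢqⱼ/rᵢⱼ.
Pair separations: r₁₂ = 2.26 m, r₁₃ = 0.828 m, r₂₃ = 1.92 m.
U = (1.57×10⁻⁷) + (-4.44×10⁻⁷) + (-1.35×10⁻⁷) = -4.23×10⁻⁷ J.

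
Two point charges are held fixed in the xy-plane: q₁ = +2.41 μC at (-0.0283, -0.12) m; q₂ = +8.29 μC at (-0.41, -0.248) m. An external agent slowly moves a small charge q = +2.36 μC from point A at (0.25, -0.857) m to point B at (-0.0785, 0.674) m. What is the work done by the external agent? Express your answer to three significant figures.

For quasistatic motion the external work equals the change in potential energy: W_ext = qΔV = q(V_B − V_A).
At A: distances to the source charges are 0.788 m, 0.898 m; V_A = Σ kqᵢ/rᵢ = 1.10×10⁵ V.
At B: distances to the source charges are 0.796 m, 0.980 m; V_B = Σ kqᵢ/rᵢ = 1.03×10⁵ V.
ΔV = V_B − V_A = -7190 V.
W_ext = qΔV = (2.36×10⁻⁶ C)(-7190 V) = -0.0170 J.

-0.0170 J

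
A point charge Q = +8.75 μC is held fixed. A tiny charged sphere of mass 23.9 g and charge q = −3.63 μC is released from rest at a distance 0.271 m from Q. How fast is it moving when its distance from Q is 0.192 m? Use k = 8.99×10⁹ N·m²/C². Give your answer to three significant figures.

6.02 m/s

Only the electrostatic force acts, so mechanical energy is conserved: ½mv² = U₁ − U₂ = kQq(1/r₁ − 1/r₂).
U₁ − U₂ = (8.99×10⁹ N·m²/C²)(8.75×10⁻⁶ C)(-3.63×10⁻⁶ C)(1/0.271 − 1/0.192) = 0.434 J.
v = √(2·0.434/0.0239) = 6.02 m/s.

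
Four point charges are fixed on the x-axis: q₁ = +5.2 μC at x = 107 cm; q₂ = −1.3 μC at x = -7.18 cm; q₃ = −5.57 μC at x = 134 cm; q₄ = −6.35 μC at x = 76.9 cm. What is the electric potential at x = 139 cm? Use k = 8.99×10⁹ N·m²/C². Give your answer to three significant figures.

Electric potential is a scalar, so the contributions from each charge add algebraically: V = Σ kqᵢ/rᵢ.
Distances from the field point to each charge: r₁ = 0.320 m, r₂ = 1.46 m, r₃ = 0.0500 m, r₄ = 0.621 m.
V = k[(5.20×10⁻⁶)/(0.320) + (-1.30×10⁻⁶)/(1.46) + (-5.57×10⁻⁶)/(0.0500) + (-6.35×10⁻⁶)/(0.621)] = -9.55×10⁵ V.

-9.55×10⁵ V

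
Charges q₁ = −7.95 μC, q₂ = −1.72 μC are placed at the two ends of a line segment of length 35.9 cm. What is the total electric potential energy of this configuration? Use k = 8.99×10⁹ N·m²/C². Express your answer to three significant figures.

The assembly work is the sum of pairwise potential energies, U = Σ_{i<j} kqᵢqⱼ/rᵢⱼ.
The separation is r = 0.359 m.
U = (0.342) = 0.342 J.

0.342 J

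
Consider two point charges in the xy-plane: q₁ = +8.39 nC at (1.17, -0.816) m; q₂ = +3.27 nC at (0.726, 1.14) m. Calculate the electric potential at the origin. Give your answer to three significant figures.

74.6 V

Electric potential is a scalar, so the contributions from each charge add algebraically: V = Σ kqᵢ/rᵢ.
Distances from the field point to each charge: r₁ = 1.43 m, r₂ = 1.35 m.
V = k[(8.39×10⁻⁹)/(1.43) + (3.27×10⁻⁹)/(1.35)] = 74.6 V.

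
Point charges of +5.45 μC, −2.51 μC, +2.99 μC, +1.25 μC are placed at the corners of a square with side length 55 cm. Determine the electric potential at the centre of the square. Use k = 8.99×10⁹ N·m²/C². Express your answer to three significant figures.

The total potential is the scalar sum of each charge's contribution, V = Σ kqᵢ/rᵢ.
The distance from each corner to the centre is a√2/2 = 0.389 m.
V = k[(5.45×10⁻⁶)/(0.389) + (-2.51×10⁻⁶)/(0.389) + (2.99×10⁻⁶)/(0.389) + (1.25×10⁻⁶)/(0.389)] = 1.66×10⁵ V.

1.66×10⁵ V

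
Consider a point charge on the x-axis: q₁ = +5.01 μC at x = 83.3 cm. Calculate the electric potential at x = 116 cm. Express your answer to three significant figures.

1.38×10⁵ V

Electric potential is a scalar, so the contributions from each charge add algebraically: V = Σ kqᵢ/rᵢ.
V = k[(5.01×10⁻⁶)/(0.327)] = 1.38×10⁵ V.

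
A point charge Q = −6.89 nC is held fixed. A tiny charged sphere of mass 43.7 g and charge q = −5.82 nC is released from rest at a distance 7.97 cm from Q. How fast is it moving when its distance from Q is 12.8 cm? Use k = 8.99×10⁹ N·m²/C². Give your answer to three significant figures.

Only the electrostatic force acts, so mechanical energy is conserved: ½mv² = U₁ − U₂ = kQq(1/r₁ − 1/r₂).
U₁ − U₂ = (8.99×10⁹ N·m²/C²)(-6.89×10⁻⁹ C)(-5.82×10⁻⁹ C)(1/0.0797 − 1/0.128) = 1.71×10⁻⁶ J.
v = √(2·1.71×10⁻⁶/0.0437) = 8.84×10⁻³ m/s.

8.84×10⁻³ m/s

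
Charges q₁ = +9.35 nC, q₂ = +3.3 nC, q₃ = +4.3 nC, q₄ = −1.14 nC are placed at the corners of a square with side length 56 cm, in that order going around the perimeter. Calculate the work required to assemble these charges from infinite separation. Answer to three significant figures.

8.87×10⁻⁷ J

The work to assemble the configuration equals its total potential energy, U = Σ kqᵢqⱼ/rᵢⱼ over all pairs.
The four side pairs have separation 0.560 m and the two diagonal pairs 0.792 m.
Summing all 6 pair terms gives U = 8.87×10⁻⁷ J.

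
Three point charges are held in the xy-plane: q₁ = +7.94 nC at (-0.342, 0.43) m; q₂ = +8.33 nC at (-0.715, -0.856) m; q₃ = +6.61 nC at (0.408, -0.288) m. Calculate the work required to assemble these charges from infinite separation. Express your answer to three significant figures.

1.29×10⁻⁶ J

The work to assemble the configuration equals its total potential energy, U = Σ kqᵢqⱼ/rᵢⱼ over all pairs.
Pair separations: r₁₂ = 1.34 m, r₁₃ = 1.04 m, r₂₃ = 1.26 m.
U = (4.44×10⁻⁷) + (4.54×10⁻⁷) + (3.93×10⁻⁷) = 1.29×10⁻⁶ J.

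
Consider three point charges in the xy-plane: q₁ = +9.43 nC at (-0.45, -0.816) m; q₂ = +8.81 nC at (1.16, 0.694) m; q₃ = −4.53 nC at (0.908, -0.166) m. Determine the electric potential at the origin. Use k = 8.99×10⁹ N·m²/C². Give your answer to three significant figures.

Electric potential is a scalar, so the contributions from each charge add algebraically: V = Σ kqᵢ/rᵢ.
Distances from the field point to each charge: r₁ = 0.932 m, r₂ = 1.35 m, r₃ = 0.923 m.
V = k[(9.43×10⁻⁹)/(0.932) + (8.81×10⁻⁹)/(1.35) + (-4.53×10⁻⁹)/(0.923)] = 105 V.

105 V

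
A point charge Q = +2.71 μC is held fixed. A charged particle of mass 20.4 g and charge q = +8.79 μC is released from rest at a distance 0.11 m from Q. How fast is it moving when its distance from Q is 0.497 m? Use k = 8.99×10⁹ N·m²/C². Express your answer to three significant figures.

12.2 m/s

Only the electrostatic force acts, so mechanical energy is conserved: ½mv² = U₁ − U₂ = kQq(1/r₁ − 1/r₂).
U₁ − U₂ = (8.99×10⁹ N·m²/C²)(2.71×10⁻⁶ C)(8.79×10⁻⁶ C)(1/0.110 − 1/0.497) = 1.52 J.
v = √(2·1.52/0.0204) = 12.2 m/s.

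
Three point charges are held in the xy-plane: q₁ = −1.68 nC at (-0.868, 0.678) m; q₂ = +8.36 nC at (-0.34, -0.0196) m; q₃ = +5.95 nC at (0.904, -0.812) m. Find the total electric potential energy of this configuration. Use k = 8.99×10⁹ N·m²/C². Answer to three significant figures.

1.20×10⁻⁷ J

The assembly work is the sum of pairwise potential energies, U = Σ_{i<j} kqᵢqⱼ/rᵢⱼ.
Pair separations: r₁₂ = 0.875 m, r₁₃ = 2.32 m, r₂₃ = 1.47 m.
U = (-1.44×10⁻⁷) + (-3.88×10⁻⁸) + (3.03×10⁻⁷) = 1.20×10⁻⁷ J.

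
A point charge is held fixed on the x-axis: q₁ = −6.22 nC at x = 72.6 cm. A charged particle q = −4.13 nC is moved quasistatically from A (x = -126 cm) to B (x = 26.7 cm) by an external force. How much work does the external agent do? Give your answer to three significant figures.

For quasistatic motion the external work equals the change in potential energy: W_ext = qΔV = q(V_B − V_A).
At A: distance to the source charge is 1.99 m; V_A = kq₁/r = -28.2 V.
At B: distance to the source charge is 0.459 m; V_B = kq₁/r = -122 V.
ΔV = V_B − V_A = -93.7 V.
W_ext = qΔV = (-4.13×10⁻⁹ C)(-93.7 V) = 3.87×10⁻⁷ J.

3.87×10⁻⁷ J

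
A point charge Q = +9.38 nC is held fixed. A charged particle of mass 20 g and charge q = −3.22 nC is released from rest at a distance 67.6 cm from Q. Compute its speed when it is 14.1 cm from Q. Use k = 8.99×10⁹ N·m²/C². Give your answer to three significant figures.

0.0123 m/s

Only the electrostatic force acts, so mechanical energy is conserved: ½mv² = U₁ − U₂ = kQq(1/r₁ − 1/r₂).
U₁ − U₂ = (8.99×10⁹ N·m²/C²)(9.38×10⁻⁹ C)(-3.22×10⁻⁹ C)(1/0.676 − 1/0.141) = 1.52×10⁻⁶ J.
v = √(2·1.52×10⁻⁶/0.0200) = 0.0123 m/s.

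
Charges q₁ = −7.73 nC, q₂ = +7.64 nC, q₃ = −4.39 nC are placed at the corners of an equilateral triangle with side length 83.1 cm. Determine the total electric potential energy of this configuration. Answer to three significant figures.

-6.35×10⁻⁷ J

The work to assemble the configuration equals its total potential energy, U = Σ kqᵢqⱼ/rᵢⱼ over all pairs.
All three pair separations equal the side length, 0.831 m.
U = (-6.39×10⁻⁷) + (3.67×10⁻⁷) + (-3.63×10⁻⁷) = -6.35×10⁻⁷ J.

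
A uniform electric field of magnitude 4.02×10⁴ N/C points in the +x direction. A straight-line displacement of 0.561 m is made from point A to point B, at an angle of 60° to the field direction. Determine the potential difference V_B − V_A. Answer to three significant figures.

Only the component of displacement along E changes the potential: ΔV = −E·d·cosθ.
ΔV = −(4.02×10⁴ V/m)(0.561 m)cos60° = -1.13×10⁴ V.

-1.13×10⁴ V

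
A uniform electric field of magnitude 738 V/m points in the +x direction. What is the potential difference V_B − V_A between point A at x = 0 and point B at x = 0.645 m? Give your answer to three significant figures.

In a uniform field, potential decreases in the direction of E: V_B − V_A = −E·Δx.
V_B − V_A = −(738 V/m)(0.645 m) = -476 V.

-476 V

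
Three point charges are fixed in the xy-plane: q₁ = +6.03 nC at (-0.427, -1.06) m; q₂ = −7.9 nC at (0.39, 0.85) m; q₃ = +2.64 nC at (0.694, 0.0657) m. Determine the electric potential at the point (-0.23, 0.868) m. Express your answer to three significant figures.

The total potential is the scalar sum of each charge's contribution, V = Σ kqᵢ/rᵢ.
Distances from the field point to each charge: r₁ = 1.94 m, r₂ = 0.620 m, r₃ = 1.22 m.
V = k[(6.03×10⁻⁹)/(1.94) + (-7.90×10⁻⁹)/(0.620) + (2.64×10⁻⁹)/(1.22)] = -67.1 V.

-67.1 V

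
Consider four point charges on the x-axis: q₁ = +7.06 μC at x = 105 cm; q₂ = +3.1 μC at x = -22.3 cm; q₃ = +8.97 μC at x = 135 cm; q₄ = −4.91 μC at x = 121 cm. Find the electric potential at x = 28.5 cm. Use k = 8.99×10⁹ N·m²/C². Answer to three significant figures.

The total potential is the scalar sum of each charge's contribution, V = Σ kqᵢ/rᵢ.
Distances from the field point to each charge: r₁ = 0.765 m, r₂ = 0.508 m, r₃ = 1.07 m, r₄ = 0.925 m.
V = k[(7.06×10⁻⁶)/(0.765) + (3.10×10⁻⁶)/(0.508) + (8.97×10⁻⁶)/(1.07) + (-4.91×10⁻⁶)/(0.925)] = 1.66×10⁵ V.

1.66×10⁵ V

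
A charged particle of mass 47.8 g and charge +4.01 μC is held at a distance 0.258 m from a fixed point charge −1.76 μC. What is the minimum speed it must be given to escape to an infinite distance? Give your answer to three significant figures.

3.21 m/s

To just escape, total mechanical energy must reach zero at infinity: ½mv²_min + U = 0, so ½mv²_min = −U = |kQq|/r.
|U| = |kQq|/r = (8.99×10⁹ N·m²/C²)(1.76×10⁻⁶)(4.01×10⁻⁶)/(0.258) = 0.246 J.
v_min = √(2|U|/m) = √(2·0.246/0.0478) = 3.21 m/s.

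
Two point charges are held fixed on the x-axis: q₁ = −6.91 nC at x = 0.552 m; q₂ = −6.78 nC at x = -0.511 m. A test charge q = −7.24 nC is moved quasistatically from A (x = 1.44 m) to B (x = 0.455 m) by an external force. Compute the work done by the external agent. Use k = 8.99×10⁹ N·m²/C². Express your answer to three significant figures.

4.36×10⁻⁶ J

For quasistatic motion the external work equals the change in potential energy: W_ext = qΔV = q(V_B − V_A).
At A: distances to the source charges are 0.888 m, 1.95 m; V_A = Σ kqᵢ/rᵢ = -101 V.
At B: distances to the source charges are 0.0970 m, 0.966 m; V_B = Σ kqᵢ/rᵢ = -704 V.
ΔV = V_B − V_A = -602 V.
W_ext = qΔV = (-7.24×10⁻⁹ C)(-602 V) = 4.36×10⁻⁶ J.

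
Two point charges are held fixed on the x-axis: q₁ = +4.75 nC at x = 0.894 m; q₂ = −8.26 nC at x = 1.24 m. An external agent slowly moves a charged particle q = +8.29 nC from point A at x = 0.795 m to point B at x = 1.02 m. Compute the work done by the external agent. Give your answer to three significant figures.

For quasistatic motion the external work equals the change in potential energy: W_ext = qΔV = q(V_B − V_A).
At A: distances to the source charges are 0.0990 m, 0.445 m; V_A = Σ kqᵢ/rᵢ = 264 V.
At B: distances to the source charges are 0.126 m, 0.220 m; V_B = Σ kqᵢ/rᵢ = 1.38 V.
ΔV = V_B − V_A = -263 V.
W_ext = qΔV = (8.29×10⁻⁹ C)(-263 V) = -2.18×10⁻⁶ J.

-2.18×10⁻⁶ J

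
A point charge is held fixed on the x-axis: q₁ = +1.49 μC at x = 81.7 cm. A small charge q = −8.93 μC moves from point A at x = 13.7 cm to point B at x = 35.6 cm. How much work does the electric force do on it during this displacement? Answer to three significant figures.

The work done by the electric force is W_field = −ΔU = −q(V_B − V_A) = q(V_A − V_B).
At A: distance to the source charge is 0.680 m; V_A = kq₁/r = 1.97×10⁴ V.
At B: distance to the source charge is 0.461 m; V_B = kq₁/r = 2.91×10⁴ V.
ΔV = V_B − V_A = 9360 V.
W_field = −qΔV = −(-8.93×10⁻⁶ C)(9360 V) = 0.0836 J.

0.0836 J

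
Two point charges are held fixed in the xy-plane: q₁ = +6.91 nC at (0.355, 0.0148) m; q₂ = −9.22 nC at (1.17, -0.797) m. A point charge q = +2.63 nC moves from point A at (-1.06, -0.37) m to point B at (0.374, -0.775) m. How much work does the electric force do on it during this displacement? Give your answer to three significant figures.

8.24×10⁻⁸ J

The work done by the electric force is W_field = −ΔU = −q(V_B − V_A) = q(V_A − V_B).
At A: distances to the source charges are 1.47 m, 2.27 m; V_A = Σ kqᵢ/rᵢ = 5.86 V.
At B: distances to the source charges are 0.790 m, 0.796 m; V_B = Σ kqᵢ/rᵢ = -25.5 V.
ΔV = V_B − V_A = -31.3 V.
W_field = −qΔV = −(2.63×10⁻⁹ C)(-31.3 V) = 8.24×10⁻⁸ J.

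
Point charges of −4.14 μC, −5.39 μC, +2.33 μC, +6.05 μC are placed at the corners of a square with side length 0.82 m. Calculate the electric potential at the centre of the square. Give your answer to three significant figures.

Electric potential is a scalar, so the contributions from each charge add algebraically: V = Σ kqᵢ/rᵢ.
The distance from each corner to the centre is a√2/2 = 0.580 m.
V = k[(-4.14×10⁻⁶)/(0.580) + (-5.39×10⁻⁶)/(0.580) + (2.33×10⁻⁶)/(0.580) + (6.05×10⁻⁶)/(0.580)] = -1.78×10⁴ V.

-1.78×10⁴ V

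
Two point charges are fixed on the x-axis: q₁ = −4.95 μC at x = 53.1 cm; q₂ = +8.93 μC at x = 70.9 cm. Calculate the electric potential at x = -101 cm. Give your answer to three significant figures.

Electric potential is a scalar, so the contributions from each charge add algebraically: V = Σ kqᵢ/rᵢ.
Distances from the field point to each charge: r₁ = 1.54 m, r₂ = 1.72 m.
V = k[(-4.95×10⁻⁶)/(1.54) + (8.93×10⁻⁶)/(1.72)] = 1.78×10⁴ V.

1.78×10⁴ V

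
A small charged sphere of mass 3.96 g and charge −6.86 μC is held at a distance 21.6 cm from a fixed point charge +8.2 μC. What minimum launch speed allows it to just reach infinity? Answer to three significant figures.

34.4 m/s

To just escape, total mechanical energy must reach zero at infinity: ½mv²_min + U = 0, so ½mv²_min = −U = |kQq|/r.
|U| = |kQq|/r = (8.99×10⁹ N·m²/C²)(8.20×10⁻⁶)(6.86×10⁻⁶)/(0.216) = 2.34 J.
v_min = √(2|U|/m) = √(2·2.34/3.96×10⁻³) = 34.4 m/s.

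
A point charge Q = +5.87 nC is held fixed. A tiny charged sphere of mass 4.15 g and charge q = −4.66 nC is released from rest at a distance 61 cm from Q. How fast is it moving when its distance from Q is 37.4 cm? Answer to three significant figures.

Only the electrostatic force acts, so mechanical energy is conserved: ½mv² = U₁ − U₂ = kQq(1/r₁ − 1/r₂).
U₁ − U₂ = (8.99×10⁹ N·m²/C²)(5.87×10⁻⁹ C)(-4.66×10⁻⁹ C)(1/0.610 − 1/0.374) = 2.54×10⁻⁷ J.
v = √(2·2.54×10⁻⁷/4.15×10⁻³) = 0.0111 m/s.

0.0111 m/s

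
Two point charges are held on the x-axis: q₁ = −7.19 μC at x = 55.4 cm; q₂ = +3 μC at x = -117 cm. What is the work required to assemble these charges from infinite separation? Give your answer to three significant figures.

-0.112 J

The assembly work is the sum of pairwise potential energies, U = Σ_{i<j} kqᵢqⱼ/rᵢⱼ.
Pair separations: r₁₂ = 1.72 m.
U = (-0.112) = -0.112 J.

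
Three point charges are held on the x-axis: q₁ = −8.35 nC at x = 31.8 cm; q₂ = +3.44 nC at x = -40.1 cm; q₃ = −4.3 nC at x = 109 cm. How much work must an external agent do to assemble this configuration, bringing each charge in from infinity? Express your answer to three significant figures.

The work to assemble the configuration equals its total potential energy, U = Σ kqᵢqⱼ/rᵢⱼ over all pairs.
Pair separations: r₁₂ = 0.719 m, r₁₃ = 0.772 m, r₂₃ = 1.49 m.
U = (-3.59×10⁻⁷) + (4.18×10⁻⁷) + (-8.92×10⁻⁸) = -3.02×10⁻⁸ J.

-3.02×10⁻⁸ J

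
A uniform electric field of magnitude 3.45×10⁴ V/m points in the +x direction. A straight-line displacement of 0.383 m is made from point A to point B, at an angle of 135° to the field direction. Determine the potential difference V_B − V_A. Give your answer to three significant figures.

9340 V

Only the component of displacement along E changes the potential: ΔV = −E·d·cosθ.
ΔV = −(3.45×10⁴ V/m)(0.383 m)cos135° = 9340 V.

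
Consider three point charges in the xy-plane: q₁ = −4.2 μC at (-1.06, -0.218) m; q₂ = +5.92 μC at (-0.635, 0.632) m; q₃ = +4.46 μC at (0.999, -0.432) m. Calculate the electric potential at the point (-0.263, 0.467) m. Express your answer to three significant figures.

Electric potential is a scalar, so the contributions from each charge add algebraically: V = Σ kqᵢ/rᵢ.
Distances from the field point to each charge: r₁ = 1.05 m, r₂ = 0.407 m, r₃ = 1.55 m.
V = k[(-4.20×10⁻⁶)/(1.05) + (5.92×10⁻⁶)/(0.407) + (4.46×10⁻⁶)/(1.55)] = 1.21×10⁵ V.

1.21×10⁵ V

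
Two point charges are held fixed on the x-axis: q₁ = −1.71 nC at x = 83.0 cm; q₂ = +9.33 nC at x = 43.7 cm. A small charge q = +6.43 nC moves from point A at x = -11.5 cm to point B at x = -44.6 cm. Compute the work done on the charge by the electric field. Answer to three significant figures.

The work done by the electric force is W_field = −ΔU = −q(V_B − V_A) = q(V_A − V_B).
At A: distances to the source charges are 0.945 m, 0.552 m; V_A = Σ kqᵢ/rᵢ = 136 V.
At B: distances to the source charges are 1.28 m, 0.883 m; V_B = Σ kqᵢ/rᵢ = 82.9 V.
ΔV = V_B − V_A = -52.7 V.
W_field = −qΔV = −(6.43×10⁻⁹ C)(-52.7 V) = 3.39×10⁻⁷ J.

3.39×10⁻⁷ J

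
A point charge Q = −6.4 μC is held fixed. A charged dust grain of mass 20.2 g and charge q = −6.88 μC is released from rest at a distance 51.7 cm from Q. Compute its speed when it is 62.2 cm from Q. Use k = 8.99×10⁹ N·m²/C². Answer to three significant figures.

Only the electrostatic force acts, so mechanical energy is conserved: ½mv² = U₁ − U₂ = kQq(1/r₁ − 1/r₂).
U₁ − U₂ = (8.99×10⁹ N·m²/C²)(-6.40×10⁻⁶ C)(-6.88×10⁻⁶ C)(1/0.517 − 1/0.622) = 0.129 J.
v = √(2·0.129/0.0202) = 3.58 m/s.

3.58 m/s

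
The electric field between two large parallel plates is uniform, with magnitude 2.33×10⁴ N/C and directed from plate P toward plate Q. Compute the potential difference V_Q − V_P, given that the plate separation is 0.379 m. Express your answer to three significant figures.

-8830 V

In a uniform field, potential decreases in the direction of E: ΔV = −E·d for a displacement d parallel to E.
Going from P to Q is a displacement of 0.379 m along the field, so V_Q − V_P = −Ed = -8830 V.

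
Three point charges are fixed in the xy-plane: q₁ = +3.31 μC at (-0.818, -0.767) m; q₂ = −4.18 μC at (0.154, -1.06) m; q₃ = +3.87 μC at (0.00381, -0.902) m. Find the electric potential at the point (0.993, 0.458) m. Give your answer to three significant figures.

The total potential is the scalar sum of each charge's contribution, V = Σ kqᵢ/rᵢ.
Distances from the field point to each charge: r₁ = 2.19 m, r₂ = 1.73 m, r₃ = 1.68 m.
V = k[(3.31×10⁻⁶)/(2.19) + (-4.18×10⁻⁶)/(1.73) + (3.87×10⁻⁶)/(1.68)] = 1.26×10⁴ V.

1.26×10⁴ V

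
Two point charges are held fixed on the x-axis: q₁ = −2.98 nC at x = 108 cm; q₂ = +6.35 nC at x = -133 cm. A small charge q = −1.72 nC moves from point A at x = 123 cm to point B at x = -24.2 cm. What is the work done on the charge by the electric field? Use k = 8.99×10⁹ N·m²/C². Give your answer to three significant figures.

3.24×10⁻⁷ J

The work done by the electric force is W_field = −ΔU = −q(V_B − V_A) = q(V_A − V_B).
At A: distances to the source charges are 0.150 m, 2.56 m; V_A = Σ kqᵢ/rᵢ = -156 V.
At B: distances to the source charges are 1.32 m, 1.09 m; V_B = Σ kqᵢ/rᵢ = 32.2 V.
ΔV = V_B − V_A = 189 V.
W_field = −qΔV = −(-1.72×10⁻⁹ C)(189 V) = 3.24×10⁻⁷ J.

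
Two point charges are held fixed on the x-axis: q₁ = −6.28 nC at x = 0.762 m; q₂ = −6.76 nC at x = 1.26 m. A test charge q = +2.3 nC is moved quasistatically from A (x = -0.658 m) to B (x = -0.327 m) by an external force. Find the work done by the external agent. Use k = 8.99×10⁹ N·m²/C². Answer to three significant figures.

For quasistatic motion the external work equals the change in potential energy: W_ext = qΔV = q(V_B − V_A).
At A: distances to the source charges are 1.42 m, 1.92 m; V_A = Σ kqᵢ/rᵢ = -71.4 V.
At B: distances to the source charges are 1.09 m, 1.59 m; V_B = Σ kqᵢ/rᵢ = -90.1 V.
ΔV = V_B − V_A = -18.7 V.
W_ext = qΔV = (2.30×10⁻⁹ C)(-18.7 V) = -4.30×10⁻⁸ J.

-4.30×10⁻⁸ J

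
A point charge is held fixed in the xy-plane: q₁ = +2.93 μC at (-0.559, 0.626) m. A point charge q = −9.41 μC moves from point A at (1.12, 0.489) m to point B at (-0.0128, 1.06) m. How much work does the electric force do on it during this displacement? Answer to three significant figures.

0.208 J

The work done by the electric force is W_field = −ΔU = −q(V_B − V_A) = q(V_A − V_B).
At A: distance to the source charge is 1.68 m; V_A = kq₁/r = 1.56×10⁴ V.
At B: distance to the source charge is 0.698 m; V_B = kq₁/r = 3.78×10⁴ V.
ΔV = V_B − V_A = 2.21×10⁴ V.
W_field = −qΔV = −(-9.41×10⁻⁶ C)(2.21×10⁴ V) = 0.208 J.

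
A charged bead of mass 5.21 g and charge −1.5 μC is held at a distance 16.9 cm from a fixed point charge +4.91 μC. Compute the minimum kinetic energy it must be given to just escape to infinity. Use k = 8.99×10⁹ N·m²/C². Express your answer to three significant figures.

0.392 J

To just escape, total mechanical energy must reach zero at infinity: ½mv²_min + U = 0, so ½mv²_min = −U = |kQq|/r.
|U| = |kQq|/r = (8.99×10⁹ N·m²/C²)(4.91×10⁻⁶)(1.50×10⁻⁶)/(0.169) = 0.392 J.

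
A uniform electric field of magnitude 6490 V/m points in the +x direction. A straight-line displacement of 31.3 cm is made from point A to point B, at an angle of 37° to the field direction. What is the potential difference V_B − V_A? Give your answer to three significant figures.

-1620 V

Only the component of displacement along E changes the potential: ΔV = −E·d·cosθ.
ΔV = −(6490 V/m)(0.313 m)cos37° = -1620 V.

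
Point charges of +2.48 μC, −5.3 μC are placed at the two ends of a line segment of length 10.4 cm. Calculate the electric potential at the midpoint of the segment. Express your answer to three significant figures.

-4.88×10⁵ V

The total potential is the scalar sum of each charge's contribution, V = Σ kqᵢ/rᵢ.
Each charge is 0.0520 m from the midpoint.
V = k[(2.48×10⁻⁶)/(0.0520) + (-5.30×10⁻⁶)/(0.0520)] = -4.88×10⁵ V.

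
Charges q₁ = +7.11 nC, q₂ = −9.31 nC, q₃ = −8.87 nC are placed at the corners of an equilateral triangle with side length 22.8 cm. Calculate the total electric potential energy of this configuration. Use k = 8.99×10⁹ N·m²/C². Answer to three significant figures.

-1.84×10⁻⁶ J

The work to assemble the configuration equals its total potential energy, U = Σ kqᵢqⱼ/rᵢⱼ over all pairs.
All three pair separations equal the side length, 0.228 m.
U = (-2.61×10⁻⁶) + (-2.49×10⁻⁶) + (3.26×10⁻⁶) = -1.84×10⁻⁶ J.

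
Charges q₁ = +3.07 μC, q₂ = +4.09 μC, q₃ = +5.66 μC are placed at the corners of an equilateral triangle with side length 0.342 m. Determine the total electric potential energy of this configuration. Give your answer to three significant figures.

The work to assemble the configuration equals its total potential energy, U = Σ kqᵢqⱼ/rᵢⱼ over all pairs.
All three pair separations equal the side length, 0.342 m.
U = (0.330) + (0.457) + (0.609) = 1.40 J.

1.40 J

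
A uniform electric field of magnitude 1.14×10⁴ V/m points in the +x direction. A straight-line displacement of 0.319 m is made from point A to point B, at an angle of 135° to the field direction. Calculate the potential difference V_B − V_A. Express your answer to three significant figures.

2570 V

Only the component of displacement along E changes the potential: ΔV = −E·d·cosθ.
ΔV = −(1.14×10⁴ V/m)(0.319 m)cos135° = 2570 V.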